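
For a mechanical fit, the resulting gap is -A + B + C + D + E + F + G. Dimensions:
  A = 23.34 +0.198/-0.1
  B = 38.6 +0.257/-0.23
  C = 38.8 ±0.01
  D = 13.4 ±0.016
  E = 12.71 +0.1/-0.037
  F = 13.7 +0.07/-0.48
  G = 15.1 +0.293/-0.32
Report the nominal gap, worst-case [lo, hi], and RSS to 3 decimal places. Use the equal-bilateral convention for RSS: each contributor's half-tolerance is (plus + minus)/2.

Stack each dimension's contribution:
  -A: nom -23.340 → Σnom=-23.340; wc +0.100/-0.198 → slack +0.100/-0.198; half-tol=0.149, Σhalf²=0.022201
  +B: nom +38.600 → Σnom=15.260; wc +0.257/-0.230 → slack +0.357/-0.428; half-tol=0.243, Σhalf²=0.081493
  +C: nom +38.800 → Σnom=54.060; wc +0.010/-0.010 → slack +0.367/-0.438; half-tol=0.010, Σhalf²=0.081593
  +D: nom +13.400 → Σnom=67.460; wc +0.016/-0.016 → slack +0.383/-0.454; half-tol=0.016, Σhalf²=0.081849
  +E: nom +12.710 → Σnom=80.170; wc +0.100/-0.037 → slack +0.483/-0.491; half-tol=0.069, Σhalf²=0.086542
  +F: nom +13.700 → Σnom=93.870; wc +0.070/-0.480 → slack +0.553/-0.971; half-tol=0.275, Σhalf²=0.162167
  +G: nom +15.100 → Σnom=108.970; wc +0.293/-0.320 → slack +0.846/-1.291; half-tol=0.306, Σhalf²=0.256109
Nominal = 108.970. Worst-case = [108.970 - 1.291, 108.970 + 0.846] = [107.679, 109.816]. RSS = √0.256109 = 0.506.

nominal=108.970 wc=[107.679,109.816] rss=0.506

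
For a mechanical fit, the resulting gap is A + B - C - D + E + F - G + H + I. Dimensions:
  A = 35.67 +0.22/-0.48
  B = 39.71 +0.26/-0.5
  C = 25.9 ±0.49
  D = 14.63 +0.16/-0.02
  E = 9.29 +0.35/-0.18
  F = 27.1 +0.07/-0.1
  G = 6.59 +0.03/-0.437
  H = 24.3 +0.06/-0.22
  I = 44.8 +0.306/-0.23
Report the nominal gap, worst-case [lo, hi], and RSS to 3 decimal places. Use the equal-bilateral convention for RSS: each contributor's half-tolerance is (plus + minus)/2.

Stack each dimension's contribution:
  +A: nom +35.670 → Σnom=35.670; wc +0.220/-0.480 → slack +0.220/-0.480; half-tol=0.350, Σhalf²=0.122500
  +B: nom +39.710 → Σnom=75.380; wc +0.260/-0.500 → slack +0.480/-0.980; half-tol=0.380, Σhalf²=0.266900
  -C: nom -25.900 → Σnom=49.480; wc +0.490/-0.490 → slack +0.970/-1.470; half-tol=0.490, Σhalf²=0.507000
  -D: nom -14.630 → Σnom=34.850; wc +0.020/-0.160 → slack +0.990/-1.630; half-tol=0.090, Σhalf²=0.515100
  +E: nom +9.290 → Σnom=44.140; wc +0.350/-0.180 → slack +1.340/-1.810; half-tol=0.265, Σhalf²=0.585325
  +F: nom +27.100 → Σnom=71.240; wc +0.070/-0.100 → slack +1.410/-1.910; half-tol=0.085, Σhalf²=0.592550
  -G: nom -6.590 → Σnom=64.650; wc +0.437/-0.030 → slack +1.847/-1.940; half-tol=0.233, Σhalf²=0.647072
  +H: nom +24.300 → Σnom=88.950; wc +0.060/-0.220 → slack +1.907/-2.160; half-tol=0.140, Σhalf²=0.666672
  +I: nom +44.800 → Σnom=133.750; wc +0.306/-0.230 → slack +2.213/-2.390; half-tol=0.268, Σhalf²=0.738496
Nominal = 133.750. Worst-case = [133.750 - 2.390, 133.750 + 2.213] = [131.360, 135.963]. RSS = √0.738496 = 0.859.

nominal=133.750 wc=[131.360,135.963] rss=0.859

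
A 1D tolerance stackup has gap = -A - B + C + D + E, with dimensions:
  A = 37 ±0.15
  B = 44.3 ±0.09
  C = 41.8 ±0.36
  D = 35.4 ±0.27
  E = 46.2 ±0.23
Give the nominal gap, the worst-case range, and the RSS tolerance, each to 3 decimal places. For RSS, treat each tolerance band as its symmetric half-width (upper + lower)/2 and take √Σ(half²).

nominal=42.100 wc=[41.000,43.200] rss=0.535

Stack each dimension's contribution:
  -A: nom -37.000 → Σnom=-37.000; wc +0.150/-0.150 → slack +0.150/-0.150; half-tol=0.150, Σhalf²=0.022500
  -B: nom -44.300 → Σnom=-81.300; wc +0.090/-0.090 → slack +0.240/-0.240; half-tol=0.090, Σhalf²=0.030600
  +C: nom +41.800 → Σnom=-39.500; wc +0.360/-0.360 → slack +0.600/-0.600; half-tol=0.360, Σhalf²=0.160200
  +D: nom +35.400 → Σnom=-4.100; wc +0.270/-0.270 → slack +0.870/-0.870; half-tol=0.270, Σhalf²=0.233100
  +E: nom +46.200 → Σnom=42.100; wc +0.230/-0.230 → slack +1.100/-1.100; half-tol=0.230, Σhalf²=0.286000
Nominal = 42.100. Worst-case = [42.100 - 1.100, 42.100 + 1.100] = [41.000, 43.200]. RSS = √0.286000 = 0.535.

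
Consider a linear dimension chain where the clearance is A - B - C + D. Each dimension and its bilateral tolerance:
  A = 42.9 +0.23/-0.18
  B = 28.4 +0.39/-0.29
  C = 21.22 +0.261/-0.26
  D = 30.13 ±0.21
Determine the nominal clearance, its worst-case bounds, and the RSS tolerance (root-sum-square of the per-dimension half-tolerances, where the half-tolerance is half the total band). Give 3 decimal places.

Stack each dimension's contribution:
  +A: nom +42.900 → Σnom=42.900; wc +0.230/-0.180 → slack +0.230/-0.180; half-tol=0.205, Σhalf²=0.042025
  -B: nom -28.400 → Σnom=14.500; wc +0.290/-0.390 → slack +0.520/-0.570; half-tol=0.340, Σhalf²=0.157625
  -C: nom -21.220 → Σnom=-6.720; wc +0.260/-0.261 → slack +0.780/-0.831; half-tol=0.261, Σhalf²=0.225485
  +D: nom +30.130 → Σnom=23.410; wc +0.210/-0.210 → slack +0.990/-1.041; half-tol=0.210, Σhalf²=0.269585
Nominal = 23.410. Worst-case = [23.410 - 1.041, 23.410 + 0.990] = [22.369, 24.400]. RSS = √0.269585 = 0.519.

nominal=23.410 wc=[22.369,24.400] rss=0.519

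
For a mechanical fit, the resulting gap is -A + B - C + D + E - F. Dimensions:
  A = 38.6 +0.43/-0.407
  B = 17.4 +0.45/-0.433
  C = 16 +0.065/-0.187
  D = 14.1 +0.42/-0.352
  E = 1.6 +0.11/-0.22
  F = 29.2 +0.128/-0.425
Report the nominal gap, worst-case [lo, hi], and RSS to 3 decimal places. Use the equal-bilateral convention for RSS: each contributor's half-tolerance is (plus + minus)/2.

Stack each dimension's contribution:
  -A: nom -38.600 → Σnom=-38.600; wc +0.407/-0.430 → slack +0.407/-0.430; half-tol=0.418, Σhalf²=0.175142
  +B: nom +17.400 → Σnom=-21.200; wc +0.450/-0.433 → slack +0.857/-0.863; half-tol=0.442, Σhalf²=0.370065
  -C: nom -16.000 → Σnom=-37.200; wc +0.187/-0.065 → slack +1.044/-0.928; half-tol=0.126, Σhalf²=0.385941
  +D: nom +14.100 → Σnom=-23.100; wc +0.420/-0.352 → slack +1.464/-1.280; half-tol=0.386, Σhalf²=0.534937
  +E: nom +1.600 → Σnom=-21.500; wc +0.110/-0.220 → slack +1.574/-1.500; half-tol=0.165, Σhalf²=0.562162
  -F: nom -29.200 → Σnom=-50.700; wc +0.425/-0.128 → slack +1.999/-1.628; half-tol=0.276, Σhalf²=0.638614
Nominal = -50.700. Worst-case = [-50.700 - 1.628, -50.700 + 1.999] = [-52.328, -48.701]. RSS = √0.638614 = 0.799.

nominal=-50.700 wc=[-52.328,-48.701] rss=0.799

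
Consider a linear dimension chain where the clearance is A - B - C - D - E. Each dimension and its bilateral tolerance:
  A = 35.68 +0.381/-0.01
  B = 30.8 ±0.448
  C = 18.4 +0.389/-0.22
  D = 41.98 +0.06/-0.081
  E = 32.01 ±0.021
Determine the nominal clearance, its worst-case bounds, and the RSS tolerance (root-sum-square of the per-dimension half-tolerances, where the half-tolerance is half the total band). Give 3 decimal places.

Stack each dimension's contribution:
  +A: nom +35.680 → Σnom=35.680; wc +0.381/-0.010 → slack +0.381/-0.010; half-tol=0.196, Σhalf²=0.038220
  -B: nom -30.800 → Σnom=4.880; wc +0.448/-0.448 → slack +0.829/-0.458; half-tol=0.448, Σhalf²=0.238924
  -C: nom -18.400 → Σnom=-13.520; wc +0.220/-0.389 → slack +1.049/-0.847; half-tol=0.304, Σhalf²=0.331645
  -D: nom -41.980 → Σnom=-55.500; wc +0.081/-0.060 → slack +1.130/-0.907; half-tol=0.071, Σhalf²=0.336615
  -E: nom -32.010 → Σnom=-87.510; wc +0.021/-0.021 → slack +1.151/-0.928; half-tol=0.021, Σhalf²=0.337056
Nominal = -87.510. Worst-case = [-87.510 - 0.928, -87.510 + 1.151] = [-88.438, -86.359]. RSS = √0.337056 = 0.581.

nominal=-87.510 wc=[-88.438,-86.359] rss=0.581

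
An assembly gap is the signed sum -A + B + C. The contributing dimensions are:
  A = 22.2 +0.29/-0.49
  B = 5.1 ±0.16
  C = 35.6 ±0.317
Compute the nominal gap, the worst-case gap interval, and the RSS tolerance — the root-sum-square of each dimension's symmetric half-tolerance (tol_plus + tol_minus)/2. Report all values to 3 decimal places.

Stack each dimension's contribution:
  -A: nom -22.200 → Σnom=-22.200; wc +0.490/-0.290 → slack +0.490/-0.290; half-tol=0.390, Σhalf²=0.152100
  +B: nom +5.100 → Σnom=-17.100; wc +0.160/-0.160 → slack +0.650/-0.450; half-tol=0.160, Σhalf²=0.177700
  +C: nom +35.600 → Σnom=18.500; wc +0.317/-0.317 → slack +0.967/-0.767; half-tol=0.317, Σhalf²=0.278189
Nominal = 18.500. Worst-case = [18.500 - 0.767, 18.500 + 0.967] = [17.733, 19.467]. RSS = √0.278189 = 0.527.

nominal=18.500 wc=[17.733,19.467] rss=0.527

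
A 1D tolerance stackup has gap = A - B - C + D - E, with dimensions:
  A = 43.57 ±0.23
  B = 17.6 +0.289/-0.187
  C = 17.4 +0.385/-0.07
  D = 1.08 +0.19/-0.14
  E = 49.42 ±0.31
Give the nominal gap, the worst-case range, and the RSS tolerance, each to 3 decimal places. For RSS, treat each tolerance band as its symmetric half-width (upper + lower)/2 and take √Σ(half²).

Stack each dimension's contribution:
  +A: nom +43.570 → Σnom=43.570; wc +0.230/-0.230 → slack +0.230/-0.230; half-tol=0.230, Σhalf²=0.052900
  -B: nom -17.600 → Σnom=25.970; wc +0.187/-0.289 → slack +0.417/-0.519; half-tol=0.238, Σhalf²=0.109544
  -C: nom -17.400 → Σnom=8.570; wc +0.070/-0.385 → slack +0.487/-0.904; half-tol=0.228, Σhalf²=0.161300
  +D: nom +1.080 → Σnom=9.650; wc +0.190/-0.140 → slack +0.677/-1.044; half-tol=0.165, Σhalf²=0.188525
  -E: nom -49.420 → Σnom=-39.770; wc +0.310/-0.310 → slack +0.987/-1.354; half-tol=0.310, Σhalf²=0.284625
Nominal = -39.770. Worst-case = [-39.770 - 1.354, -39.770 + 0.987] = [-41.124, -38.783]. RSS = √0.284625 = 0.534.

nominal=-39.770 wc=[-41.124,-38.783] rss=0.534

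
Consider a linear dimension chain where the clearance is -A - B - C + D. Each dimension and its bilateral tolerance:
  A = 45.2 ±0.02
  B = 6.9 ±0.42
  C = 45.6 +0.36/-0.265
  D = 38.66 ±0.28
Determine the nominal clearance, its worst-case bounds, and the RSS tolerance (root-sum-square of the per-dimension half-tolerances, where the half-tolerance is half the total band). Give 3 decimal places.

nominal=-59.040 wc=[-60.120,-58.055] rss=0.594

Stack each dimension's contribution:
  -A: nom -45.200 → Σnom=-45.200; wc +0.020/-0.020 → slack +0.020/-0.020; half-tol=0.020, Σhalf²=0.000400
  -B: nom -6.900 → Σnom=-52.100; wc +0.420/-0.420 → slack +0.440/-0.440; half-tol=0.420, Σhalf²=0.176800
  -C: nom -45.600 → Σnom=-97.700; wc +0.265/-0.360 → slack +0.705/-0.800; half-tol=0.312, Σhalf²=0.274456
  +D: nom +38.660 → Σnom=-59.040; wc +0.280/-0.280 → slack +0.985/-1.080; half-tol=0.280, Σhalf²=0.352856
Nominal = -59.040. Worst-case = [-59.040 - 1.080, -59.040 + 0.985] = [-60.120, -58.055]. RSS = √0.352856 = 0.594.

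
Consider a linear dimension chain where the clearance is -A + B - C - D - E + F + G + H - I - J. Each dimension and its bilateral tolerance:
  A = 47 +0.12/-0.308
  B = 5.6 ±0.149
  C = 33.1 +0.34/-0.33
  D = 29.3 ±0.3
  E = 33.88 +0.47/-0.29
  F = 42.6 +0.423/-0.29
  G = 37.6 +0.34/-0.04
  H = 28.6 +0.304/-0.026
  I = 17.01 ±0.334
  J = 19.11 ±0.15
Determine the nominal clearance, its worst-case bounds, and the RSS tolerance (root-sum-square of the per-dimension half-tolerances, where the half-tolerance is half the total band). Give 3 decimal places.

nominal=-65.000 wc=[-67.219,-62.072] rss=0.860

Stack each dimension's contribution:
  -A: nom -47.000 → Σnom=-47.000; wc +0.308/-0.120 → slack +0.308/-0.120; half-tol=0.214, Σhalf²=0.045796
  +B: nom +5.600 → Σnom=-41.400; wc +0.149/-0.149 → slack +0.457/-0.269; half-tol=0.149, Σhalf²=0.067997
  -C: nom -33.100 → Σnom=-74.500; wc +0.330/-0.340 → slack +0.787/-0.609; half-tol=0.335, Σhalf²=0.180222
  -D: nom -29.300 → Σnom=-103.800; wc +0.300/-0.300 → slack +1.087/-0.909; half-tol=0.300, Σhalf²=0.270222
  -E: nom -33.880 → Σnom=-137.680; wc +0.290/-0.470 → slack +1.377/-1.379; half-tol=0.380, Σhalf²=0.414622
  +F: nom +42.600 → Σnom=-95.080; wc +0.423/-0.290 → slack +1.800/-1.669; half-tol=0.356, Σhalf²=0.541714
  +G: nom +37.600 → Σnom=-57.480; wc +0.340/-0.040 → slack +2.140/-1.709; half-tol=0.190, Σhalf²=0.577814
  +H: nom +28.600 → Σnom=-28.880; wc +0.304/-0.026 → slack +2.444/-1.735; half-tol=0.165, Σhalf²=0.605039
  -I: nom -17.010 → Σnom=-45.890; wc +0.334/-0.334 → slack +2.778/-2.069; half-tol=0.334, Σhalf²=0.716595
  -J: nom -19.110 → Σnom=-65.000; wc +0.150/-0.150 → slack +2.928/-2.219; half-tol=0.150, Σhalf²=0.739095
Nominal = -65.000. Worst-case = [-65.000 - 2.219, -65.000 + 2.928] = [-67.219, -62.072]. RSS = √0.739095 = 0.860.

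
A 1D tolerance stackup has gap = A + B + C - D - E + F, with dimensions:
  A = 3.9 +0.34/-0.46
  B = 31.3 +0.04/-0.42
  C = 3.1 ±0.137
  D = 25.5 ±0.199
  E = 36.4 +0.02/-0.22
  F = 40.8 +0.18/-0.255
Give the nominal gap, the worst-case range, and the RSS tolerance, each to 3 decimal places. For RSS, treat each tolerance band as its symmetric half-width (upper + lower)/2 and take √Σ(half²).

Stack each dimension's contribution:
  +A: nom +3.900 → Σnom=3.900; wc +0.340/-0.460 → slack +0.340/-0.460; half-tol=0.400, Σhalf²=0.160000
  +B: nom +31.300 → Σnom=35.200; wc +0.040/-0.420 → slack +0.380/-0.880; half-tol=0.230, Σhalf²=0.212900
  +C: nom +3.100 → Σnom=38.300; wc +0.137/-0.137 → slack +0.517/-1.017; half-tol=0.137, Σhalf²=0.231669
  -D: nom -25.500 → Σnom=12.800; wc +0.199/-0.199 → slack +0.716/-1.216; half-tol=0.199, Σhalf²=0.271270
  -E: nom -36.400 → Σnom=-23.600; wc +0.220/-0.020 → slack +0.936/-1.236; half-tol=0.120, Σhalf²=0.285670
  +F: nom +40.800 → Σnom=17.200; wc +0.180/-0.255 → slack +1.116/-1.491; half-tol=0.217, Σhalf²=0.332976
Nominal = 17.200. Worst-case = [17.200 - 1.491, 17.200 + 1.116] = [15.709, 18.316]. RSS = √0.332976 = 0.577.

nominal=17.200 wc=[15.709,18.316] rss=0.577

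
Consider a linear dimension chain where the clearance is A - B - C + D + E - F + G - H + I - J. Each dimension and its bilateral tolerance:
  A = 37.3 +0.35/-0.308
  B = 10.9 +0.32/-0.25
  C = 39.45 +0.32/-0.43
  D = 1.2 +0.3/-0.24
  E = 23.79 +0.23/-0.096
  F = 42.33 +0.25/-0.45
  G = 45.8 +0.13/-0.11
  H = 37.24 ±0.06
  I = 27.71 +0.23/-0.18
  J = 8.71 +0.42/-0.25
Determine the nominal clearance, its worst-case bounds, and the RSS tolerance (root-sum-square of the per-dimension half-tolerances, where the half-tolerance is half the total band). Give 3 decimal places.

Stack each dimension's contribution:
  +A: nom +37.300 → Σnom=37.300; wc +0.350/-0.308 → slack +0.350/-0.308; half-tol=0.329, Σhalf²=0.108241
  -B: nom -10.900 → Σnom=26.400; wc +0.250/-0.320 → slack +0.600/-0.628; half-tol=0.285, Σhalf²=0.189466
  -C: nom -39.450 → Σnom=-13.050; wc +0.430/-0.320 → slack +1.030/-0.948; half-tol=0.375, Σhalf²=0.330091
  +D: nom +1.200 → Σnom=-11.850; wc +0.300/-0.240 → slack +1.330/-1.188; half-tol=0.270, Σhalf²=0.402991
  +E: nom +23.790 → Σnom=11.940; wc +0.230/-0.096 → slack +1.560/-1.284; half-tol=0.163, Σhalf²=0.429560
  -F: nom -42.330 → Σnom=-30.390; wc +0.450/-0.250 → slack +2.010/-1.534; half-tol=0.350, Σhalf²=0.552060
  +G: nom +45.800 → Σnom=15.410; wc +0.130/-0.110 → slack +2.140/-1.644; half-tol=0.120, Σhalf²=0.566460
  -H: nom -37.240 → Σnom=-21.830; wc +0.060/-0.060 → slack +2.200/-1.704; half-tol=0.060, Σhalf²=0.570060
  +I: nom +27.710 → Σnom=5.880; wc +0.230/-0.180 → slack +2.430/-1.884; half-tol=0.205, Σhalf²=0.612085
  -J: nom -8.710 → Σnom=-2.830; wc +0.250/-0.420 → slack +2.680/-2.304; half-tol=0.335, Σhalf²=0.724310
Nominal = -2.830. Worst-case = [-2.830 - 2.304, -2.830 + 2.680] = [-5.134, -0.150]. RSS = √0.724310 = 0.851.

nominal=-2.830 wc=[-5.134,-0.150] rss=0.851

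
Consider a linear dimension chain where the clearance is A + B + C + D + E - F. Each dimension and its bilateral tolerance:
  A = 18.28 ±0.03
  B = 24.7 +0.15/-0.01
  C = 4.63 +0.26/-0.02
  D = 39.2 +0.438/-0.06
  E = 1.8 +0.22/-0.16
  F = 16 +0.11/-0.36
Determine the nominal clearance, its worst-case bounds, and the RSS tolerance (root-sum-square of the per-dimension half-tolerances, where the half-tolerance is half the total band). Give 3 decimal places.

Stack each dimension's contribution:
  +A: nom +18.280 → Σnom=18.280; wc +0.030/-0.030 → slack +0.030/-0.030; half-tol=0.030, Σhalf²=0.000900
  +B: nom +24.700 → Σnom=42.980; wc +0.150/-0.010 → slack +0.180/-0.040; half-tol=0.080, Σhalf²=0.007300
  +C: nom +4.630 → Σnom=47.610; wc +0.260/-0.020 → slack +0.440/-0.060; half-tol=0.140, Σhalf²=0.026900
  +D: nom +39.200 → Σnom=86.810; wc +0.438/-0.060 → slack +0.878/-0.120; half-tol=0.249, Σhalf²=0.088901
  +E: nom +1.800 → Σnom=88.610; wc +0.220/-0.160 → slack +1.098/-0.280; half-tol=0.190, Σhalf²=0.125001
  -F: nom -16.000 → Σnom=72.610; wc +0.360/-0.110 → slack +1.458/-0.390; half-tol=0.235, Σhalf²=0.180226
Nominal = 72.610. Worst-case = [72.610 - 0.390, 72.610 + 1.458] = [72.220, 74.068]. RSS = √0.180226 = 0.425.

nominal=72.610 wc=[72.220,74.068] rss=0.425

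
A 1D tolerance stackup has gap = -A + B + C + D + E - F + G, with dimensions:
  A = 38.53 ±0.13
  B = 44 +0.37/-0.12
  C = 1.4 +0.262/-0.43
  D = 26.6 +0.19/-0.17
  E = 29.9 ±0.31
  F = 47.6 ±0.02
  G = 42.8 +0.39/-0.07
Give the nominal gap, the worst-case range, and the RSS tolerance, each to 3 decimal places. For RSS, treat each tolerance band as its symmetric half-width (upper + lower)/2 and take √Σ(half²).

Stack each dimension's contribution:
  -A: nom -38.530 → Σnom=-38.530; wc +0.130/-0.130 → slack +0.130/-0.130; half-tol=0.130, Σhalf²=0.016900
  +B: nom +44.000 → Σnom=5.470; wc +0.370/-0.120 → slack +0.500/-0.250; half-tol=0.245, Σhalf²=0.076925
  +C: nom +1.400 → Σnom=6.870; wc +0.262/-0.430 → slack +0.762/-0.680; half-tol=0.346, Σhalf²=0.196641
  +D: nom +26.600 → Σnom=33.470; wc +0.190/-0.170 → slack +0.952/-0.850; half-tol=0.180, Σhalf²=0.229041
  +E: nom +29.900 → Σnom=63.370; wc +0.310/-0.310 → slack +1.262/-1.160; half-tol=0.310, Σhalf²=0.325141
  -F: nom -47.600 → Σnom=15.770; wc +0.020/-0.020 → slack +1.282/-1.180; half-tol=0.020, Σhalf²=0.325541
  +G: nom +42.800 → Σnom=58.570; wc +0.390/-0.070 → slack +1.672/-1.250; half-tol=0.230, Σhalf²=0.378441
Nominal = 58.570. Worst-case = [58.570 - 1.250, 58.570 + 1.672] = [57.320, 60.242]. RSS = √0.378441 = 0.615.

nominal=58.570 wc=[57.320,60.242] rss=0.615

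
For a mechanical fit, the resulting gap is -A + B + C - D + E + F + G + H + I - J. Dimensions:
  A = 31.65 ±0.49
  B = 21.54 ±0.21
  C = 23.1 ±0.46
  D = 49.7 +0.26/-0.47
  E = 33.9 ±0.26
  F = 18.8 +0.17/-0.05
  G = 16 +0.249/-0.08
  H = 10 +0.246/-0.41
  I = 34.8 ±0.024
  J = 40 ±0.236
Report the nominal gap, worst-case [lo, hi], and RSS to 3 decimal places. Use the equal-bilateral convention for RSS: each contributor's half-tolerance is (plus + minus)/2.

Stack each dimension's contribution:
  -A: nom -31.650 → Σnom=-31.650; wc +0.490/-0.490 → slack +0.490/-0.490; half-tol=0.490, Σhalf²=0.240100
  +B: nom +21.540 → Σnom=-10.110; wc +0.210/-0.210 → slack +0.700/-0.700; half-tol=0.210, Σhalf²=0.284200
  +C: nom +23.100 → Σnom=12.990; wc +0.460/-0.460 → slack +1.160/-1.160; half-tol=0.460, Σhalf²=0.495800
  -D: nom -49.700 → Σnom=-36.710; wc +0.470/-0.260 → slack +1.630/-1.420; half-tol=0.365, Σhalf²=0.629025
  +E: nom +33.900 → Σnom=-2.810; wc +0.260/-0.260 → slack +1.890/-1.680; half-tol=0.260, Σhalf²=0.696625
  +F: nom +18.800 → Σnom=15.990; wc +0.170/-0.050 → slack +2.060/-1.730; half-tol=0.110, Σhalf²=0.708725
  +G: nom +16.000 → Σnom=31.990; wc +0.249/-0.080 → slack +2.309/-1.810; half-tol=0.165, Σhalf²=0.735785
  +H: nom +10.000 → Σnom=41.990; wc +0.246/-0.410 → slack +2.555/-2.220; half-tol=0.328, Σhalf²=0.843369
  +I: nom +34.800 → Σnom=76.790; wc +0.024/-0.024 → slack +2.579/-2.244; half-tol=0.024, Σhalf²=0.843945
  -J: nom -40.000 → Σnom=36.790; wc +0.236/-0.236 → slack +2.815/-2.480; half-tol=0.236, Σhalf²=0.899641
Nominal = 36.790. Worst-case = [36.790 - 2.480, 36.790 + 2.815] = [34.310, 39.605]. RSS = √0.899641 = 0.948.

nominal=36.790 wc=[34.310,39.605] rss=0.948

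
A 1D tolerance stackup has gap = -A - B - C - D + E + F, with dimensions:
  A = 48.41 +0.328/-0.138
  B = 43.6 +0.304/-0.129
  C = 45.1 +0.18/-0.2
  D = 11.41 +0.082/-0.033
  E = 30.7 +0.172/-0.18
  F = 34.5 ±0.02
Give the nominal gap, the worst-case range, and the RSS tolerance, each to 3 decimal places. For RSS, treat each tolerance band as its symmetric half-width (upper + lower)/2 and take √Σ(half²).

Stack each dimension's contribution:
  -A: nom -48.410 → Σnom=-48.410; wc +0.138/-0.328 → slack +0.138/-0.328; half-tol=0.233, Σhalf²=0.054289
  -B: nom -43.600 → Σnom=-92.010; wc +0.129/-0.304 → slack +0.267/-0.632; half-tol=0.216, Σhalf²=0.101161
  -C: nom -45.100 → Σnom=-137.110; wc +0.200/-0.180 → slack +0.467/-0.812; half-tol=0.190, Σhalf²=0.137261
  -D: nom -11.410 → Σnom=-148.520; wc +0.033/-0.082 → slack +0.500/-0.894; half-tol=0.058, Σhalf²=0.140568
  +E: nom +30.700 → Σnom=-117.820; wc +0.172/-0.180 → slack +0.672/-1.074; half-tol=0.176, Σhalf²=0.171544
  +F: nom +34.500 → Σnom=-83.320; wc +0.020/-0.020 → slack +0.692/-1.094; half-tol=0.020, Σhalf²=0.171944
Nominal = -83.320. Worst-case = [-83.320 - 1.094, -83.320 + 0.692] = [-84.414, -82.628]. RSS = √0.171944 = 0.415.

nominal=-83.320 wc=[-84.414,-82.628] rss=0.415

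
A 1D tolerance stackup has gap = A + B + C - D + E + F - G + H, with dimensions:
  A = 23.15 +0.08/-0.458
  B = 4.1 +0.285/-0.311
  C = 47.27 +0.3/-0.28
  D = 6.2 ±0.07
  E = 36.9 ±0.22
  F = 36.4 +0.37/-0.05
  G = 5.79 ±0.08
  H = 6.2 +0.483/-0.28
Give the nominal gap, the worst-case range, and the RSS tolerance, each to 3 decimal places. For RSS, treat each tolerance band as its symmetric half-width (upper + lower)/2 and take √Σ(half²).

nominal=142.030 wc=[140.281,143.918] rss=0.703

Stack each dimension's contribution:
  +A: nom +23.150 → Σnom=23.150; wc +0.080/-0.458 → slack +0.080/-0.458; half-tol=0.269, Σhalf²=0.072361
  +B: nom +4.100 → Σnom=27.250; wc +0.285/-0.311 → slack +0.365/-0.769; half-tol=0.298, Σhalf²=0.161165
  +C: nom +47.270 → Σnom=74.520; wc +0.300/-0.280 → slack +0.665/-1.049; half-tol=0.290, Σhalf²=0.245265
  -D: nom -6.200 → Σnom=68.320; wc +0.070/-0.070 → slack +0.735/-1.119; half-tol=0.070, Σhalf²=0.250165
  +E: nom +36.900 → Σnom=105.220; wc +0.220/-0.220 → slack +0.955/-1.339; half-tol=0.220, Σhalf²=0.298565
  +F: nom +36.400 → Σnom=141.620; wc +0.370/-0.050 → slack +1.325/-1.389; half-tol=0.210, Σhalf²=0.342665
  -G: nom -5.790 → Σnom=135.830; wc +0.080/-0.080 → slack +1.405/-1.469; half-tol=0.080, Σhalf²=0.349065
  +H: nom +6.200 → Σnom=142.030; wc +0.483/-0.280 → slack +1.888/-1.749; half-tol=0.382, Σhalf²=0.494607
Nominal = 142.030. Worst-case = [142.030 - 1.749, 142.030 + 1.888] = [140.281, 143.918]. RSS = √0.494607 = 0.703.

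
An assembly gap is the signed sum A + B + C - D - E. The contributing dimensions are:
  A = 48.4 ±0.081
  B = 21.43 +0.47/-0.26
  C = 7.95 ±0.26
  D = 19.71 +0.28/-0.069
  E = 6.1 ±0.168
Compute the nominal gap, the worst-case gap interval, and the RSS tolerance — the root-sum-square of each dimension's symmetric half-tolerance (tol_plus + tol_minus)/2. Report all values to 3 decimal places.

Stack each dimension's contribution:
  +A: nom +48.400 → Σnom=48.400; wc +0.081/-0.081 → slack +0.081/-0.081; half-tol=0.081, Σhalf²=0.006561
  +B: nom +21.430 → Σnom=69.830; wc +0.470/-0.260 → slack +0.551/-0.341; half-tol=0.365, Σhalf²=0.139786
  +C: nom +7.950 → Σnom=77.780; wc +0.260/-0.260 → slack +0.811/-0.601; half-tol=0.260, Σhalf²=0.207386
  -D: nom -19.710 → Σnom=58.070; wc +0.069/-0.280 → slack +0.880/-0.881; half-tol=0.175, Σhalf²=0.237836
  -E: nom -6.100 → Σnom=51.970; wc +0.168/-0.168 → slack +1.048/-1.049; half-tol=0.168, Σhalf²=0.266060
Nominal = 51.970. Worst-case = [51.970 - 1.049, 51.970 + 1.048] = [50.921, 53.018]. RSS = √0.266060 = 0.516.

nominal=51.970 wc=[50.921,53.018] rss=0.516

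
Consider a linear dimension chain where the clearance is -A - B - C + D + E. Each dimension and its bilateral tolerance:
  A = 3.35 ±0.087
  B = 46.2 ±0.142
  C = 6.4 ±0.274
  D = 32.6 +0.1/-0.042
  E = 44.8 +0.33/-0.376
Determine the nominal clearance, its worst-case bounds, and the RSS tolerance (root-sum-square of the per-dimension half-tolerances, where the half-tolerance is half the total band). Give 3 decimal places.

nominal=21.450 wc=[20.529,22.383] rss=0.482

Stack each dimension's contribution:
  -A: nom -3.350 → Σnom=-3.350; wc +0.087/-0.087 → slack +0.087/-0.087; half-tol=0.087, Σhalf²=0.007569
  -B: nom -46.200 → Σnom=-49.550; wc +0.142/-0.142 → slack +0.229/-0.229; half-tol=0.142, Σhalf²=0.027733
  -C: nom -6.400 → Σnom=-55.950; wc +0.274/-0.274 → slack +0.503/-0.503; half-tol=0.274, Σhalf²=0.102809
  +D: nom +32.600 → Σnom=-23.350; wc +0.100/-0.042 → slack +0.603/-0.545; half-tol=0.071, Σhalf²=0.107850
  +E: nom +44.800 → Σnom=21.450; wc +0.330/-0.376 → slack +0.933/-0.921; half-tol=0.353, Σhalf²=0.232459
Nominal = 21.450. Worst-case = [21.450 - 0.921, 21.450 + 0.933] = [20.529, 22.383]. RSS = √0.232459 = 0.482.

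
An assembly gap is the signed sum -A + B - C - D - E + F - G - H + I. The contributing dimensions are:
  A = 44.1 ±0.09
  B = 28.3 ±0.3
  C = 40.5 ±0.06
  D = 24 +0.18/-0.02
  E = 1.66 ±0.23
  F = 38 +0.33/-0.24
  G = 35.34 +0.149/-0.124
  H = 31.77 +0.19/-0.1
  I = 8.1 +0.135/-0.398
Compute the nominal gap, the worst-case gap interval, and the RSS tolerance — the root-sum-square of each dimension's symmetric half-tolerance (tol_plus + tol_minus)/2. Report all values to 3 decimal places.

Stack each dimension's contribution:
  -A: nom -44.100 → Σnom=-44.100; wc +0.090/-0.090 → slack +0.090/-0.090; half-tol=0.090, Σhalf²=0.008100
  +B: nom +28.300 → Σnom=-15.800; wc +0.300/-0.300 → slack +0.390/-0.390; half-tol=0.300, Σhalf²=0.098100
  -C: nom -40.500 → Σnom=-56.300; wc +0.060/-0.060 → slack +0.450/-0.450; half-tol=0.060, Σhalf²=0.101700
  -D: nom -24.000 → Σnom=-80.300; wc +0.020/-0.180 → slack +0.470/-0.630; half-tol=0.100, Σhalf²=0.111700
  -E: nom -1.660 → Σnom=-81.960; wc +0.230/-0.230 → slack +0.700/-0.860; half-tol=0.230, Σhalf²=0.164600
  +F: nom +38.000 → Σnom=-43.960; wc +0.330/-0.240 → slack +1.030/-1.100; half-tol=0.285, Σhalf²=0.245825
  -G: nom -35.340 → Σnom=-79.300; wc +0.124/-0.149 → slack +1.154/-1.249; half-tol=0.137, Σhalf²=0.264457
  -H: nom -31.770 → Σnom=-111.070; wc +0.100/-0.190 → slack +1.254/-1.439; half-tol=0.145, Σhalf²=0.285482
  +I: nom +8.100 → Σnom=-102.970; wc +0.135/-0.398 → slack +1.389/-1.837; half-tol=0.267, Σhalf²=0.356505
Nominal = -102.970. Worst-case = [-102.970 - 1.837, -102.970 + 1.389] = [-104.807, -101.581]. RSS = √0.356505 = 0.597.

nominal=-102.970 wc=[-104.807,-101.581] rss=0.597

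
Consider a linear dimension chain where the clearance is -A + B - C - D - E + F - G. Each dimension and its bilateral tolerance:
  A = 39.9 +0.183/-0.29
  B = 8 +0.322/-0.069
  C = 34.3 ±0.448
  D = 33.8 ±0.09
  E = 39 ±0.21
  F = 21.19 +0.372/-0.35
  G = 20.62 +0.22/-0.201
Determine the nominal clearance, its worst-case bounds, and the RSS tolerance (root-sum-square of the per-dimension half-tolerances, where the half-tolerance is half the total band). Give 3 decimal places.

Stack each dimension's contribution:
  -A: nom -39.900 → Σnom=-39.900; wc +0.290/-0.183 → slack +0.290/-0.183; half-tol=0.236, Σhalf²=0.055932
  +B: nom +8.000 → Σnom=-31.900; wc +0.322/-0.069 → slack +0.612/-0.252; half-tol=0.196, Σhalf²=0.094153
  -C: nom -34.300 → Σnom=-66.200; wc +0.448/-0.448 → slack +1.060/-0.700; half-tol=0.448, Σhalf²=0.294857
  -D: nom -33.800 → Σnom=-100.000; wc +0.090/-0.090 → slack +1.150/-0.790; half-tol=0.090, Σhalf²=0.302957
  -E: nom -39.000 → Σnom=-139.000; wc +0.210/-0.210 → slack +1.360/-1.000; half-tol=0.210, Σhalf²=0.347056
  +F: nom +21.190 → Σnom=-117.810; wc +0.372/-0.350 → slack +1.732/-1.350; half-tol=0.361, Σhalf²=0.477378
  -G: nom -20.620 → Σnom=-138.430; wc +0.201/-0.220 → slack +1.933/-1.570; half-tol=0.211, Σhalf²=0.521688
Nominal = -138.430. Worst-case = [-138.430 - 1.570, -138.430 + 1.933] = [-140.000, -136.497]. RSS = √0.521688 = 0.722.

nominal=-138.430 wc=[-140.000,-136.497] rss=0.722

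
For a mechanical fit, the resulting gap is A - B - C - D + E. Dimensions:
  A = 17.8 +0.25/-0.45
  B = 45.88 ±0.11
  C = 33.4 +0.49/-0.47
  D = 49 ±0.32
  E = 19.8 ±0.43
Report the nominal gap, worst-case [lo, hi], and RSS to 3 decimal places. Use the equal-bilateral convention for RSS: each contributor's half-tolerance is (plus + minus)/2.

nominal=-90.680 wc=[-92.480,-89.100] rss=0.808

Stack each dimension's contribution:
  +A: nom +17.800 → Σnom=17.800; wc +0.250/-0.450 → slack +0.250/-0.450; half-tol=0.350, Σhalf²=0.122500
  -B: nom -45.880 → Σnom=-28.080; wc +0.110/-0.110 → slack +0.360/-0.560; half-tol=0.110, Σhalf²=0.134600
  -C: nom -33.400 → Σnom=-61.480; wc +0.470/-0.490 → slack +0.830/-1.050; half-tol=0.480, Σhalf²=0.365000
  -D: nom -49.000 → Σnom=-110.480; wc +0.320/-0.320 → slack +1.150/-1.370; half-tol=0.320, Σhalf²=0.467400
  +E: nom +19.800 → Σnom=-90.680; wc +0.430/-0.430 → slack +1.580/-1.800; half-tol=0.430, Σhalf²=0.652300
Nominal = -90.680. Worst-case = [-90.680 - 1.800, -90.680 + 1.580] = [-92.480, -89.100]. RSS = √0.652300 = 0.808.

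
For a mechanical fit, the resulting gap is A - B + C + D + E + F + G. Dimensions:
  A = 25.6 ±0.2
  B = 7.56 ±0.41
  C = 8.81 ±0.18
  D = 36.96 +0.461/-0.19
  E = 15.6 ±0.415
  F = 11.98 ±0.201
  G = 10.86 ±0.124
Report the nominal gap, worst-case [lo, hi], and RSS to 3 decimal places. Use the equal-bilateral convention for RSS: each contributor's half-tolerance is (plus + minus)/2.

nominal=102.250 wc=[100.530,104.241] rss=0.758

Stack each dimension's contribution:
  +A: nom +25.600 → Σnom=25.600; wc +0.200/-0.200 → slack +0.200/-0.200; half-tol=0.200, Σhalf²=0.040000
  -B: nom -7.560 → Σnom=18.040; wc +0.410/-0.410 → slack +0.610/-0.610; half-tol=0.410, Σhalf²=0.208100
  +C: nom +8.810 → Σnom=26.850; wc +0.180/-0.180 → slack +0.790/-0.790; half-tol=0.180, Σhalf²=0.240500
  +D: nom +36.960 → Σnom=63.810; wc +0.461/-0.190 → slack +1.251/-0.980; half-tol=0.326, Σhalf²=0.346450
  +E: nom +15.600 → Σnom=79.410; wc +0.415/-0.415 → slack +1.666/-1.395; half-tol=0.415, Σhalf²=0.518675
  +F: nom +11.980 → Σnom=91.390; wc +0.201/-0.201 → slack +1.867/-1.596; half-tol=0.201, Σhalf²=0.559076
  +G: nom +10.860 → Σnom=102.250; wc +0.124/-0.124 → slack +1.991/-1.720; half-tol=0.124, Σhalf²=0.574452
Nominal = 102.250. Worst-case = [102.250 - 1.720, 102.250 + 1.991] = [100.530, 104.241]. RSS = √0.574452 = 0.758.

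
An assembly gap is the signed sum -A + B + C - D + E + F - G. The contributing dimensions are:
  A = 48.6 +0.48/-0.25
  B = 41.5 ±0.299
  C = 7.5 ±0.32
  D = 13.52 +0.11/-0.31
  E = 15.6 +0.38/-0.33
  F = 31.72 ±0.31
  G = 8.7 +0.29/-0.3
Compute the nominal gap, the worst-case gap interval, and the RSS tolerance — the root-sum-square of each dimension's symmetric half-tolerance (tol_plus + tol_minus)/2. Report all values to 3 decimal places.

Stack each dimension's contribution:
  -A: nom -48.600 → Σnom=-48.600; wc +0.250/-0.480 → slack +0.250/-0.480; half-tol=0.365, Σhalf²=0.133225
  +B: nom +41.500 → Σnom=-7.100; wc +0.299/-0.299 → slack +0.549/-0.779; half-tol=0.299, Σhalf²=0.222626
  +C: nom +7.500 → Σnom=0.400; wc +0.320/-0.320 → slack +0.869/-1.099; half-tol=0.320, Σhalf²=0.325026
  -D: nom -13.520 → Σnom=-13.120; wc +0.310/-0.110 → slack +1.179/-1.209; half-tol=0.210, Σhalf²=0.369126
  +E: nom +15.600 → Σnom=2.480; wc +0.380/-0.330 → slack +1.559/-1.539; half-tol=0.355, Σhalf²=0.495151
  +F: nom +31.720 → Σnom=34.200; wc +0.310/-0.310 → slack +1.869/-1.849; half-tol=0.310, Σhalf²=0.591251
  -G: nom -8.700 → Σnom=25.500; wc +0.300/-0.290 → slack +2.169/-2.139; half-tol=0.295, Σhalf²=0.678276
Nominal = 25.500. Worst-case = [25.500 - 2.139, 25.500 + 2.169] = [23.361, 27.669]. RSS = √0.678276 = 0.824.

nominal=25.500 wc=[23.361,27.669] rss=0.824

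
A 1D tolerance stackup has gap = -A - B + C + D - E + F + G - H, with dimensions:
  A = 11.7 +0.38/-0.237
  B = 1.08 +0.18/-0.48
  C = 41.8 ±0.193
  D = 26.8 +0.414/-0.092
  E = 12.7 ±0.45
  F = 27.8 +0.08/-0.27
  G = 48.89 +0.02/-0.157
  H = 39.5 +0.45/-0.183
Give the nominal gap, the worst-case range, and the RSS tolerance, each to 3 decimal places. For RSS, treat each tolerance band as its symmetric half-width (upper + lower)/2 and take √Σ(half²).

Stack each dimension's contribution:
  -A: nom -11.700 → Σnom=-11.700; wc +0.237/-0.380 → slack +0.237/-0.380; half-tol=0.308, Σhalf²=0.095172
  -B: nom -1.080 → Σnom=-12.780; wc +0.480/-0.180 → slack +0.717/-0.560; half-tol=0.330, Σhalf²=0.204072
  +C: nom +41.800 → Σnom=29.020; wc +0.193/-0.193 → slack +0.910/-0.753; half-tol=0.193, Σhalf²=0.241321
  +D: nom +26.800 → Σnom=55.820; wc +0.414/-0.092 → slack +1.324/-0.845; half-tol=0.253, Σhalf²=0.305330
  -E: nom -12.700 → Σnom=43.120; wc +0.450/-0.450 → slack +1.774/-1.295; half-tol=0.450, Σhalf²=0.507830
  +F: nom +27.800 → Σnom=70.920; wc +0.080/-0.270 → slack +1.854/-1.565; half-tol=0.175, Σhalf²=0.538455
  +G: nom +48.890 → Σnom=119.810; wc +0.020/-0.157 → slack +1.874/-1.722; half-tol=0.088, Σhalf²=0.546288
  -H: nom -39.500 → Σnom=80.310; wc +0.183/-0.450 → slack +2.057/-2.172; half-tol=0.317, Σhalf²=0.646460
Nominal = 80.310. Worst-case = [80.310 - 2.172, 80.310 + 2.057] = [78.138, 82.367]. RSS = √0.646460 = 0.804.

nominal=80.310 wc=[78.138,82.367] rss=0.804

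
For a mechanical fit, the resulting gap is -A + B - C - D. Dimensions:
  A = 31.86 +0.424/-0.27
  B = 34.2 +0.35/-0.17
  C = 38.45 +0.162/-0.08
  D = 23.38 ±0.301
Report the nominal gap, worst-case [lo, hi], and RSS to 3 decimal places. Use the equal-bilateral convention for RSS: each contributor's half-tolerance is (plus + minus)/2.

Stack each dimension's contribution:
  -A: nom -31.860 → Σnom=-31.860; wc +0.270/-0.424 → slack +0.270/-0.424; half-tol=0.347, Σhalf²=0.120409
  +B: nom +34.200 → Σnom=2.340; wc +0.350/-0.170 → slack +0.620/-0.594; half-tol=0.260, Σhalf²=0.188009
  -C: nom -38.450 → Σnom=-36.110; wc +0.080/-0.162 → slack +0.700/-0.756; half-tol=0.121, Σhalf²=0.202650
  -D: nom -23.380 → Σnom=-59.490; wc +0.301/-0.301 → slack +1.001/-1.057; half-tol=0.301, Σhalf²=0.293251
Nominal = -59.490. Worst-case = [-59.490 - 1.057, -59.490 + 1.001] = [-60.547, -58.489]. RSS = √0.293251 = 0.542.

nominal=-59.490 wc=[-60.547,-58.489] rss=0.542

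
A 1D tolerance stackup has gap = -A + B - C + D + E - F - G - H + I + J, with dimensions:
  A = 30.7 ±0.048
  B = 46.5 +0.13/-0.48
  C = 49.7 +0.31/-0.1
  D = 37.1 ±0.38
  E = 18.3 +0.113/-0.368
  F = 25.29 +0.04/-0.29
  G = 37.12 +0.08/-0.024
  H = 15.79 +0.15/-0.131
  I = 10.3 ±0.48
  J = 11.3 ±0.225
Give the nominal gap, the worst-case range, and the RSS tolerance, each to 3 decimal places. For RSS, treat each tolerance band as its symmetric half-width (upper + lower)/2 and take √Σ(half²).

Stack each dimension's contribution:
  -A: nom -30.700 → Σnom=-30.700; wc +0.048/-0.048 → slack +0.048/-0.048; half-tol=0.048, Σhalf²=0.002304
  +B: nom +46.500 → Σnom=15.800; wc +0.130/-0.480 → slack +0.178/-0.528; half-tol=0.305, Σhalf²=0.095329
  -C: nom -49.700 → Σnom=-33.900; wc +0.100/-0.310 → slack +0.278/-0.838; half-tol=0.205, Σhalf²=0.137354
  +D: nom +37.100 → Σnom=3.200; wc +0.380/-0.380 → slack +0.658/-1.218; half-tol=0.380, Σhalf²=0.281754
  +E: nom +18.300 → Σnom=21.500; wc +0.113/-0.368 → slack +0.771/-1.586; half-tol=0.240, Σhalf²=0.339594
  -F: nom -25.290 → Σnom=-3.790; wc +0.290/-0.040 → slack +1.061/-1.626; half-tol=0.165, Σhalf²=0.366819
  -G: nom -37.120 → Σnom=-40.910; wc +0.024/-0.080 → slack +1.085/-1.706; half-tol=0.052, Σhalf²=0.369523
  -H: nom -15.790 → Σnom=-56.700; wc +0.131/-0.150 → slack +1.216/-1.856; half-tol=0.141, Σhalf²=0.389263
  +I: nom +10.300 → Σnom=-46.400; wc +0.480/-0.480 → slack +1.696/-2.336; half-tol=0.480, Σhalf²=0.619663
  +J: nom +11.300 → Σnom=-35.100; wc +0.225/-0.225 → slack +1.921/-2.561; half-tol=0.225, Σhalf²=0.670288
Nominal = -35.100. Worst-case = [-35.100 - 2.561, -35.100 + 1.921] = [-37.661, -33.179]. RSS = √0.670288 = 0.819.

nominal=-35.100 wc=[-37.661,-33.179] rss=0.819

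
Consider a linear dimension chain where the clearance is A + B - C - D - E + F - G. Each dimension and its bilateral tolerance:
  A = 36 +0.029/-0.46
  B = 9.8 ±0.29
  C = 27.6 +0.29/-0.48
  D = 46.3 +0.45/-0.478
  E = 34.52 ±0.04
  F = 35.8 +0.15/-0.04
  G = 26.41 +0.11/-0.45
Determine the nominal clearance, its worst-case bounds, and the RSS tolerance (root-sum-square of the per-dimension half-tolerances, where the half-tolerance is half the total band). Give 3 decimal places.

Stack each dimension's contribution:
  +A: nom +36.000 → Σnom=36.000; wc +0.029/-0.460 → slack +0.029/-0.460; half-tol=0.245, Σhalf²=0.059780
  +B: nom +9.800 → Σnom=45.800; wc +0.290/-0.290 → slack +0.319/-0.750; half-tol=0.290, Σhalf²=0.143880
  -C: nom -27.600 → Σnom=18.200; wc +0.480/-0.290 → slack +0.799/-1.040; half-tol=0.385, Σhalf²=0.292105
  -D: nom -46.300 → Σnom=-28.100; wc +0.478/-0.450 → slack +1.277/-1.490; half-tol=0.464, Σhalf²=0.507401
  -E: nom -34.520 → Σnom=-62.620; wc +0.040/-0.040 → slack +1.317/-1.530; half-tol=0.040, Σhalf²=0.509001
  +F: nom +35.800 → Σnom=-26.820; wc +0.150/-0.040 → slack +1.467/-1.570; half-tol=0.095, Σhalf²=0.518026
  -G: nom -26.410 → Σnom=-53.230; wc +0.450/-0.110 → slack +1.917/-1.680; half-tol=0.280, Σhalf²=0.596426
Nominal = -53.230. Worst-case = [-53.230 - 1.680, -53.230 + 1.917] = [-54.910, -51.313]. RSS = √0.596426 = 0.772.

nominal=-53.230 wc=[-54.910,-51.313] rss=0.772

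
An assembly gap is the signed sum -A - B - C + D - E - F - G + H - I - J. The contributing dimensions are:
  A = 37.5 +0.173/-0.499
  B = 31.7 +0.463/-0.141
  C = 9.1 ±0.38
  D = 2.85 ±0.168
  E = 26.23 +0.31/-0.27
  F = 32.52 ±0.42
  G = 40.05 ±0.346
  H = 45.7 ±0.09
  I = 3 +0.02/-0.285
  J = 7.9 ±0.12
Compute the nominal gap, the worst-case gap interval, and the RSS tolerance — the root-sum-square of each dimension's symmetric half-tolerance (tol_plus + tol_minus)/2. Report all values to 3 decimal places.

Stack each dimension's contribution:
  -A: nom -37.500 → Σnom=-37.500; wc +0.499/-0.173 → slack +0.499/-0.173; half-tol=0.336, Σhalf²=0.112896
  -B: nom -31.700 → Σnom=-69.200; wc +0.141/-0.463 → slack +0.640/-0.636; half-tol=0.302, Σhalf²=0.204100
  -C: nom -9.100 → Σnom=-78.300; wc +0.380/-0.380 → slack +1.020/-1.016; half-tol=0.380, Σhalf²=0.348500
  +D: nom +2.850 → Σnom=-75.450; wc +0.168/-0.168 → slack +1.188/-1.184; half-tol=0.168, Σhalf²=0.376724
  -E: nom -26.230 → Σnom=-101.680; wc +0.270/-0.310 → slack +1.458/-1.494; half-tol=0.290, Σhalf²=0.460824
  -F: nom -32.520 → Σnom=-134.200; wc +0.420/-0.420 → slack +1.878/-1.914; half-tol=0.420, Σhalf²=0.637224
  -G: nom -40.050 → Σnom=-174.250; wc +0.346/-0.346 → slack +2.224/-2.260; half-tol=0.346, Σhalf²=0.756940
  +H: nom +45.700 → Σnom=-128.550; wc +0.090/-0.090 → slack +2.314/-2.350; half-tol=0.090, Σhalf²=0.765040
  -I: nom -3.000 → Σnom=-131.550; wc +0.285/-0.020 → slack +2.599/-2.370; half-tol=0.152, Σhalf²=0.788296
  -J: nom -7.900 → Σnom=-139.450; wc +0.120/-0.120 → slack +2.719/-2.490; half-tol=0.120, Σhalf²=0.802696
Nominal = -139.450. Worst-case = [-139.450 - 2.490, -139.450 + 2.719] = [-141.940, -136.731]. RSS = √0.802696 = 0.896.

nominal=-139.450 wc=[-141.940,-136.731] rss=0.896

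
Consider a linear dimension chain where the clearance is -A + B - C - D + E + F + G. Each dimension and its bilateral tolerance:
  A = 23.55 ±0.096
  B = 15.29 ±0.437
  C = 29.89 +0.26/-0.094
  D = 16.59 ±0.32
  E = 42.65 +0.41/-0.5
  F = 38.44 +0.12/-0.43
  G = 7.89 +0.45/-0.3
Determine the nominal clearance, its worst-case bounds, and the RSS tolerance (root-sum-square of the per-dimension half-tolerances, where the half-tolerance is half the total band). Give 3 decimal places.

Stack each dimension's contribution:
  -A: nom -23.550 → Σnom=-23.550; wc +0.096/-0.096 → slack +0.096/-0.096; half-tol=0.096, Σhalf²=0.009216
  +B: nom +15.290 → Σnom=-8.260; wc +0.437/-0.437 → slack +0.533/-0.533; half-tol=0.437, Σhalf²=0.200185
  -C: nom -29.890 → Σnom=-38.150; wc +0.094/-0.260 → slack +0.627/-0.793; half-tol=0.177, Σhalf²=0.231514
  -D: nom -16.590 → Σnom=-54.740; wc +0.320/-0.320 → slack +0.947/-1.113; half-tol=0.320, Σhalf²=0.333914
  +E: nom +42.650 → Σnom=-12.090; wc +0.410/-0.500 → slack +1.357/-1.613; half-tol=0.455, Σhalf²=0.540939
  +F: nom +38.440 → Σnom=26.350; wc +0.120/-0.430 → slack +1.477/-2.043; half-tol=0.275, Σhalf²=0.616564
  +G: nom +7.890 → Σnom=34.240; wc +0.450/-0.300 → slack +1.927/-2.343; half-tol=0.375, Σhalf²=0.757189
Nominal = 34.240. Worst-case = [34.240 - 2.343, 34.240 + 1.927] = [31.897, 36.167]. RSS = √0.757189 = 0.870.

nominal=34.240 wc=[31.897,36.167] rss=0.870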